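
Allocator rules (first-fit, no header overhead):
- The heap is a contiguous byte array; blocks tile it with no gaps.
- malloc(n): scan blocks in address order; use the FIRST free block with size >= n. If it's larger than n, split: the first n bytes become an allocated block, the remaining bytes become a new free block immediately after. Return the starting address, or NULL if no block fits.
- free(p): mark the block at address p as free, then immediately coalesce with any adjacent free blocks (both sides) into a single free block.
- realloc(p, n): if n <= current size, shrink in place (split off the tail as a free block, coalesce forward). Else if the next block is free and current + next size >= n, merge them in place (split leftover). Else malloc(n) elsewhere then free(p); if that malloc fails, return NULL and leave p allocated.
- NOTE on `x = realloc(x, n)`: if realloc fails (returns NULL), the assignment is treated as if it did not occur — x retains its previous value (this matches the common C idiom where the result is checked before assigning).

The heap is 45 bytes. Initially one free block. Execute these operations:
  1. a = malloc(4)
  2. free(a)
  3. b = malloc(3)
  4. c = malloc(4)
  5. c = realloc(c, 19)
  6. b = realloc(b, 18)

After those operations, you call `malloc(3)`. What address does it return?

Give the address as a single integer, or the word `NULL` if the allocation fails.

Op 1: a = malloc(4) -> a = 0; heap: [0-3 ALLOC][4-44 FREE]
Op 2: free(a) -> (freed a); heap: [0-44 FREE]
Op 3: b = malloc(3) -> b = 0; heap: [0-2 ALLOC][3-44 FREE]
Op 4: c = malloc(4) -> c = 3; heap: [0-2 ALLOC][3-6 ALLOC][7-44 FREE]
Op 5: c = realloc(c, 19) -> c = 3; heap: [0-2 ALLOC][3-21 ALLOC][22-44 FREE]
Op 6: b = realloc(b, 18) -> b = 22; heap: [0-2 FREE][3-21 ALLOC][22-39 ALLOC][40-44 FREE]
malloc(3): first-fit scan over [0-2 FREE][3-21 ALLOC][22-39 ALLOC][40-44 FREE] -> 0

Answer: 0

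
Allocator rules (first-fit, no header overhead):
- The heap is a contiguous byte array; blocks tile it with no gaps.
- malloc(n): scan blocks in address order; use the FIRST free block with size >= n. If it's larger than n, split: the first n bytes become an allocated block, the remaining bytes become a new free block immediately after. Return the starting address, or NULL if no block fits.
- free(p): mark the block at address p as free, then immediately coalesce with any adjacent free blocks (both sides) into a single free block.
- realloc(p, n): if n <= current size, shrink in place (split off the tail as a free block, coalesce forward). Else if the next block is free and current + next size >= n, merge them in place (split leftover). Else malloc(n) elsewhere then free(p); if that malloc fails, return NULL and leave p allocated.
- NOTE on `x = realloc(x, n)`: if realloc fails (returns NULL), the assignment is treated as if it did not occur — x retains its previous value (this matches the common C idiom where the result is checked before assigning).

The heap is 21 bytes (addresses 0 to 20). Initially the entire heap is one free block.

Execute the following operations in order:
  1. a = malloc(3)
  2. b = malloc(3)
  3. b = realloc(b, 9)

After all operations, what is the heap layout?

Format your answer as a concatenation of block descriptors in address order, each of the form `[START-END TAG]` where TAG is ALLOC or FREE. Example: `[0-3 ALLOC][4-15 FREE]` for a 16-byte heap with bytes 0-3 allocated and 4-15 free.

Answer: [0-2 ALLOC][3-11 ALLOC][12-20 FREE]

Derivation:
Op 1: a = malloc(3) -> a = 0; heap: [0-2 ALLOC][3-20 FREE]
Op 2: b = malloc(3) -> b = 3; heap: [0-2 ALLOC][3-5 ALLOC][6-20 FREE]
Op 3: b = realloc(b, 9) -> b = 3; heap: [0-2 ALLOC][3-11 ALLOC][12-20 FREE]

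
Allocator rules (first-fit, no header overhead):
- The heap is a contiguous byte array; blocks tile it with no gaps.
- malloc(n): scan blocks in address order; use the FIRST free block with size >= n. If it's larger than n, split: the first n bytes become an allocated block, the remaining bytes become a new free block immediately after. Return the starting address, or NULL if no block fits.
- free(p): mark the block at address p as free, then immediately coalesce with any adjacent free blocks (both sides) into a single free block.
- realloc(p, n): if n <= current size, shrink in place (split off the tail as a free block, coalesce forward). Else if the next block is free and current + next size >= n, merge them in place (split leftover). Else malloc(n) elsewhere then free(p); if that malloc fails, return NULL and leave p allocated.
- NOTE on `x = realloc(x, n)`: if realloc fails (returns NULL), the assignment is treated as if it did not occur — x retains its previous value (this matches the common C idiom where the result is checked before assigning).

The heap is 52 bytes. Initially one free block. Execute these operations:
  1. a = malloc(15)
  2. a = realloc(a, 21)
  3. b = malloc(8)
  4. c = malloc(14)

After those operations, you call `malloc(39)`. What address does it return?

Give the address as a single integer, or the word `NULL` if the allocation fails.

Op 1: a = malloc(15) -> a = 0; heap: [0-14 ALLOC][15-51 FREE]
Op 2: a = realloc(a, 21) -> a = 0; heap: [0-20 ALLOC][21-51 FREE]
Op 3: b = malloc(8) -> b = 21; heap: [0-20 ALLOC][21-28 ALLOC][29-51 FREE]
Op 4: c = malloc(14) -> c = 29; heap: [0-20 ALLOC][21-28 ALLOC][29-42 ALLOC][43-51 FREE]
malloc(39): first-fit scan over [0-20 ALLOC][21-28 ALLOC][29-42 ALLOC][43-51 FREE] -> NULL

Answer: NULL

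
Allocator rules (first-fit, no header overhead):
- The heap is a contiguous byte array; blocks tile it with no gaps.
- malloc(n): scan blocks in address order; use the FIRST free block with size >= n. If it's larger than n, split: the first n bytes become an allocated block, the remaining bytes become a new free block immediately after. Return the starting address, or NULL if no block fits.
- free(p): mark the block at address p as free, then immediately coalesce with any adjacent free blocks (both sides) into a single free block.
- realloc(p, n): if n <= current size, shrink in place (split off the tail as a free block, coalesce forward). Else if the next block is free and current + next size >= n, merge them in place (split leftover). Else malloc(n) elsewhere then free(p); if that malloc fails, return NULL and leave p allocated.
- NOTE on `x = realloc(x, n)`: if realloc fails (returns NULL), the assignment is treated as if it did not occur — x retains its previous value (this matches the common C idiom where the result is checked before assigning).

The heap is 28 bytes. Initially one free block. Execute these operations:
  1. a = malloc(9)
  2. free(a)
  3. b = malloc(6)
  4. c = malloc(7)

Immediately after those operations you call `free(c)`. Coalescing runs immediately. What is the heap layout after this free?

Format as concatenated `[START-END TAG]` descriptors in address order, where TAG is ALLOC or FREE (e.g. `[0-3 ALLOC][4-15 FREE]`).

Op 1: a = malloc(9) -> a = 0; heap: [0-8 ALLOC][9-27 FREE]
Op 2: free(a) -> (freed a); heap: [0-27 FREE]
Op 3: b = malloc(6) -> b = 0; heap: [0-5 ALLOC][6-27 FREE]
Op 4: c = malloc(7) -> c = 6; heap: [0-5 ALLOC][6-12 ALLOC][13-27 FREE]
free(c): c = 6 -> block [6-12 ALLOC]; mark free, coalesce with adjacent free neighbors -> [0-5 ALLOC][6-27 FREE]

Answer: [0-5 ALLOC][6-27 FREE]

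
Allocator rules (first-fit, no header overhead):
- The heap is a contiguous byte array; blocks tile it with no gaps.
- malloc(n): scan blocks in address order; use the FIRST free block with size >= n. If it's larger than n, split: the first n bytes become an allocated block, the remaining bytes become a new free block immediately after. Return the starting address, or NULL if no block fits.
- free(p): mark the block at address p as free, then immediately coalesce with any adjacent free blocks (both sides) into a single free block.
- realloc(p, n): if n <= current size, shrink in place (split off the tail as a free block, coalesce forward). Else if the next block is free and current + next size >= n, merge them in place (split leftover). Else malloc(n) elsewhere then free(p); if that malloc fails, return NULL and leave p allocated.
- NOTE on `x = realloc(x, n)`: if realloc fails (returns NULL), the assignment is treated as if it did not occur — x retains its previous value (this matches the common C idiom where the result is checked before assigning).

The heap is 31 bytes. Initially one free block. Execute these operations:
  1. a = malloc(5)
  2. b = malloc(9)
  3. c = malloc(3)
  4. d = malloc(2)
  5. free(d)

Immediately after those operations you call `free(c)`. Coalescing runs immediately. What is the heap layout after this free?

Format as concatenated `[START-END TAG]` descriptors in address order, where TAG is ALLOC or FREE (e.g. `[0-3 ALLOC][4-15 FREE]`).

Op 1: a = malloc(5) -> a = 0; heap: [0-4 ALLOC][5-30 FREE]
Op 2: b = malloc(9) -> b = 5; heap: [0-4 ALLOC][5-13 ALLOC][14-30 FREE]
Op 3: c = malloc(3) -> c = 14; heap: [0-4 ALLOC][5-13 ALLOC][14-16 ALLOC][17-30 FREE]
Op 4: d = malloc(2) -> d = 17; heap: [0-4 ALLOC][5-13 ALLOC][14-16 ALLOC][17-18 ALLOC][19-30 FREE]
Op 5: free(d) -> (freed d); heap: [0-4 ALLOC][5-13 ALLOC][14-16 ALLOC][17-30 FREE]
free(c): c = 14 -> block [14-16 ALLOC]; mark free, coalesce with adjacent free neighbors -> [0-4 ALLOC][5-13 ALLOC][14-30 FREE]

Answer: [0-4 ALLOC][5-13 ALLOC][14-30 FREE]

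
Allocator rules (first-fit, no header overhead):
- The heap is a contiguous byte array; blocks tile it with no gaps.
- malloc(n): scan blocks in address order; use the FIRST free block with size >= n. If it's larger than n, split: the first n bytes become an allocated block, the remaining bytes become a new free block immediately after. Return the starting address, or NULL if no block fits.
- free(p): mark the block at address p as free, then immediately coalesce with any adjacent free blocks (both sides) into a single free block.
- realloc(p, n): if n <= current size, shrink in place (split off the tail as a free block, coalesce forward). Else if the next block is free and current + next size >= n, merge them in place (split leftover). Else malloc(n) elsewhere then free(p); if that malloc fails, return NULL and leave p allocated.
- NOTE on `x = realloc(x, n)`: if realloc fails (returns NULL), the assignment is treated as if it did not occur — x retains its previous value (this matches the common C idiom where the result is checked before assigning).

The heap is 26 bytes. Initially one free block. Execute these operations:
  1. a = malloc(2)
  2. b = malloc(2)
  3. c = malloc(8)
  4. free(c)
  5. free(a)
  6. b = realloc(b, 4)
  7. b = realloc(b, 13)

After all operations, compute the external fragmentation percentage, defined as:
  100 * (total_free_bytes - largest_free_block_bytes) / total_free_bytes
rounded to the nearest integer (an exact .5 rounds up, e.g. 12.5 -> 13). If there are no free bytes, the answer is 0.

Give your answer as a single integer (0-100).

Answer: 15

Derivation:
Op 1: a = malloc(2) -> a = 0; heap: [0-1 ALLOC][2-25 FREE]
Op 2: b = malloc(2) -> b = 2; heap: [0-1 ALLOC][2-3 ALLOC][4-25 FREE]
Op 3: c = malloc(8) -> c = 4; heap: [0-1 ALLOC][2-3 ALLOC][4-11 ALLOC][12-25 FREE]
Op 4: free(c) -> (freed c); heap: [0-1 ALLOC][2-3 ALLOC][4-25 FREE]
Op 5: free(a) -> (freed a); heap: [0-1 FREE][2-3 ALLOC][4-25 FREE]
Op 6: b = realloc(b, 4) -> b = 2; heap: [0-1 FREE][2-5 ALLOC][6-25 FREE]
Op 7: b = realloc(b, 13) -> b = 2; heap: [0-1 FREE][2-14 ALLOC][15-25 FREE]
Free blocks: [2 11] total_free=13 largest=11 -> 100*(13-11)/13 = 200/13 ≈ 15.385 -> rounds to 15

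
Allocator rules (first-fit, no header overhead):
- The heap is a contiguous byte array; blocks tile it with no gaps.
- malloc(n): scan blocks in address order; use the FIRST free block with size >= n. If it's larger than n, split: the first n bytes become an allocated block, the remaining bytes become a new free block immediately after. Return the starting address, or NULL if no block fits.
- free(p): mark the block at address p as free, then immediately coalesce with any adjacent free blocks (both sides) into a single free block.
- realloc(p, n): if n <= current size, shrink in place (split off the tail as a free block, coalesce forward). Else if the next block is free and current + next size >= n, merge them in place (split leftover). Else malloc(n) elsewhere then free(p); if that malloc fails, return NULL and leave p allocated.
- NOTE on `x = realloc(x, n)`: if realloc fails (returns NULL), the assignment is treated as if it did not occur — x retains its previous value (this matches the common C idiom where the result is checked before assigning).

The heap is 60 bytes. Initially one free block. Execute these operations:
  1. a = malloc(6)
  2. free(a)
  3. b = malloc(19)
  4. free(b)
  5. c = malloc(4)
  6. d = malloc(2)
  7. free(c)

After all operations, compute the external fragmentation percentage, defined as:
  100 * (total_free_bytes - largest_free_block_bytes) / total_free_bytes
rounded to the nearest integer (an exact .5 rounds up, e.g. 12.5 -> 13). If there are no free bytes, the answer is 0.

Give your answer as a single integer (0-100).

Answer: 7

Derivation:
Op 1: a = malloc(6) -> a = 0; heap: [0-5 ALLOC][6-59 FREE]
Op 2: free(a) -> (freed a); heap: [0-59 FREE]
Op 3: b = malloc(19) -> b = 0; heap: [0-18 ALLOC][19-59 FREE]
Op 4: free(b) -> (freed b); heap: [0-59 FREE]
Op 5: c = malloc(4) -> c = 0; heap: [0-3 ALLOC][4-59 FREE]
Op 6: d = malloc(2) -> d = 4; heap: [0-3 ALLOC][4-5 ALLOC][6-59 FREE]
Op 7: free(c) -> (freed c); heap: [0-3 FREE][4-5 ALLOC][6-59 FREE]
Free blocks: [4 54] total_free=58 largest=54 -> 100*(58-54)/58 = 400/58 ≈ 6.897 -> rounds to 7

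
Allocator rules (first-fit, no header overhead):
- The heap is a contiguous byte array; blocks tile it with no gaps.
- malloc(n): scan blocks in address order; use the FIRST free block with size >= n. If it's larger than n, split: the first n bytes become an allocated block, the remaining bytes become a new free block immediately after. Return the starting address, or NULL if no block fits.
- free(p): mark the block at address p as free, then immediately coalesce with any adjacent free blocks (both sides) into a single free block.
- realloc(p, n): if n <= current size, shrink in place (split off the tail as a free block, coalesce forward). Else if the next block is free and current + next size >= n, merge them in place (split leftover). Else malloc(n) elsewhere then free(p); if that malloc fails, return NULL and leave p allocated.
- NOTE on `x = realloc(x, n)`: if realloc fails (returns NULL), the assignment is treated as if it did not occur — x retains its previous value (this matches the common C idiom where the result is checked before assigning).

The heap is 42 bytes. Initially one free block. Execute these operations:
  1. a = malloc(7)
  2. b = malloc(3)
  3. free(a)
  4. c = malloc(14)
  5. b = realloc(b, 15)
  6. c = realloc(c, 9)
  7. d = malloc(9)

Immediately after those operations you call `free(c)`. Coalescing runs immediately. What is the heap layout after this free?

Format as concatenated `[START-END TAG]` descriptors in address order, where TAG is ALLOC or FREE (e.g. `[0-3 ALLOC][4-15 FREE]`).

Op 1: a = malloc(7) -> a = 0; heap: [0-6 ALLOC][7-41 FREE]
Op 2: b = malloc(3) -> b = 7; heap: [0-6 ALLOC][7-9 ALLOC][10-41 FREE]
Op 3: free(a) -> (freed a); heap: [0-6 FREE][7-9 ALLOC][10-41 FREE]
Op 4: c = malloc(14) -> c = 10; heap: [0-6 FREE][7-9 ALLOC][10-23 ALLOC][24-41 FREE]
Op 5: b = realloc(b, 15) -> b = 24; heap: [0-9 FREE][10-23 ALLOC][24-38 ALLOC][39-41 FREE]
Op 6: c = realloc(c, 9) -> c = 10; heap: [0-9 FREE][10-18 ALLOC][19-23 FREE][24-38 ALLOC][39-41 FREE]
Op 7: d = malloc(9) -> d = 0; heap: [0-8 ALLOC][9-9 FREE][10-18 ALLOC][19-23 FREE][24-38 ALLOC][39-41 FREE]
free(c): c = 10 -> block [10-18 ALLOC]; mark free, coalesce with adjacent free neighbors -> [0-8 ALLOC][9-23 FREE][24-38 ALLOC][39-41 FREE]

Answer: [0-8 ALLOC][9-23 FREE][24-38 ALLOC][39-41 FREE]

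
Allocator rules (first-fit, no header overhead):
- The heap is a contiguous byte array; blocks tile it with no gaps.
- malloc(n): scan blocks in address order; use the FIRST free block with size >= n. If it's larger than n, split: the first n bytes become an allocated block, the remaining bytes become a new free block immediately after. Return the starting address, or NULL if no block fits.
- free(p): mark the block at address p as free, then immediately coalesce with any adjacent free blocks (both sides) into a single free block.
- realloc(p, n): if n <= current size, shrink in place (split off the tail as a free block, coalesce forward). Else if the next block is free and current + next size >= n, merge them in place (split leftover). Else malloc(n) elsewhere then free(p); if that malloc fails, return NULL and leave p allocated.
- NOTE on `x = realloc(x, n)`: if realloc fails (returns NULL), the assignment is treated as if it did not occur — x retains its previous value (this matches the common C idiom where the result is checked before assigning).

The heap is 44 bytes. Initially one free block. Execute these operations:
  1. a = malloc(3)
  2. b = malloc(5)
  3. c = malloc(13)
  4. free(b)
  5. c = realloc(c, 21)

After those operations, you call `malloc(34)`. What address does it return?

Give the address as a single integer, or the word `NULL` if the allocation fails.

Answer: NULL

Derivation:
Op 1: a = malloc(3) -> a = 0; heap: [0-2 ALLOC][3-43 FREE]
Op 2: b = malloc(5) -> b = 3; heap: [0-2 ALLOC][3-7 ALLOC][8-43 FREE]
Op 3: c = malloc(13) -> c = 8; heap: [0-2 ALLOC][3-7 ALLOC][8-20 ALLOC][21-43 FREE]
Op 4: free(b) -> (freed b); heap: [0-2 ALLOC][3-7 FREE][8-20 ALLOC][21-43 FREE]
Op 5: c = realloc(c, 21) -> c = 8; heap: [0-2 ALLOC][3-7 FREE][8-28 ALLOC][29-43 FREE]
malloc(34): first-fit scan over [0-2 ALLOC][3-7 FREE][8-28 ALLOC][29-43 FREE] -> NULL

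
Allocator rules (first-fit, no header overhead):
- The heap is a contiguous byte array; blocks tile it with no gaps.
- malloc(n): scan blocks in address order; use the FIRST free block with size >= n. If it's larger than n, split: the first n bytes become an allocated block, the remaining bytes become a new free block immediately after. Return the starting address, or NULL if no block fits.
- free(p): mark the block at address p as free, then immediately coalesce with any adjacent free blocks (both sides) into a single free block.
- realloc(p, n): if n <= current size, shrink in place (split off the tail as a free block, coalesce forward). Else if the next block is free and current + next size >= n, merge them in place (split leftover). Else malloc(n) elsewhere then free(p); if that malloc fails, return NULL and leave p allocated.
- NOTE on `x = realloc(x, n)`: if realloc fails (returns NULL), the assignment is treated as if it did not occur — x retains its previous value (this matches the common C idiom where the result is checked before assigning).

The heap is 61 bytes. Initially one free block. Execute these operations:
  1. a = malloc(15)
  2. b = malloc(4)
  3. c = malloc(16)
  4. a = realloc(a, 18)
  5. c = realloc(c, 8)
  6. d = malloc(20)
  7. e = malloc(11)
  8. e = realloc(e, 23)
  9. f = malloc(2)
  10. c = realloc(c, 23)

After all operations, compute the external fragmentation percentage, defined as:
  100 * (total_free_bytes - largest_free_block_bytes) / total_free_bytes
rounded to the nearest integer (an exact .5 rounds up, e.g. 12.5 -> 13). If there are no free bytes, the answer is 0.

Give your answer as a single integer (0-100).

Op 1: a = malloc(15) -> a = 0; heap: [0-14 ALLOC][15-60 FREE]
Op 2: b = malloc(4) -> b = 15; heap: [0-14 ALLOC][15-18 ALLOC][19-60 FREE]
Op 3: c = malloc(16) -> c = 19; heap: [0-14 ALLOC][15-18 ALLOC][19-34 ALLOC][35-60 FREE]
Op 4: a = realloc(a, 18) -> a = 35; heap: [0-14 FREE][15-18 ALLOC][19-34 ALLOC][35-52 ALLOC][53-60 FREE]
Op 5: c = realloc(c, 8) -> c = 19; heap: [0-14 FREE][15-18 ALLOC][19-26 ALLOC][27-34 FREE][35-52 ALLOC][53-60 FREE]
Op 6: d = malloc(20) -> d = NULL; heap: [0-14 FREE][15-18 ALLOC][19-26 ALLOC][27-34 FREE][35-52 ALLOC][53-60 FREE]
Op 7: e = malloc(11) -> e = 0; heap: [0-10 ALLOC][11-14 FREE][15-18 ALLOC][19-26 ALLOC][27-34 FREE][35-52 ALLOC][53-60 FREE]
Op 8: e = realloc(e, 23) -> NULL (e unchanged); heap: [0-10 ALLOC][11-14 FREE][15-18 ALLOC][19-26 ALLOC][27-34 FREE][35-52 ALLOC][53-60 FREE]
Op 9: f = malloc(2) -> f = 11; heap: [0-10 ALLOC][11-12 ALLOC][13-14 FREE][15-18 ALLOC][19-26 ALLOC][27-34 FREE][35-52 ALLOC][53-60 FREE]
Op 10: c = realloc(c, 23) -> NULL (c unchanged); heap: [0-10 ALLOC][11-12 ALLOC][13-14 FREE][15-18 ALLOC][19-26 ALLOC][27-34 FREE][35-52 ALLOC][53-60 FREE]
Free blocks: [2 8 8] total_free=18 largest=8 -> 100*(18-8)/18 = 1000/18 ≈ 55.556 -> rounds to 56

Answer: 56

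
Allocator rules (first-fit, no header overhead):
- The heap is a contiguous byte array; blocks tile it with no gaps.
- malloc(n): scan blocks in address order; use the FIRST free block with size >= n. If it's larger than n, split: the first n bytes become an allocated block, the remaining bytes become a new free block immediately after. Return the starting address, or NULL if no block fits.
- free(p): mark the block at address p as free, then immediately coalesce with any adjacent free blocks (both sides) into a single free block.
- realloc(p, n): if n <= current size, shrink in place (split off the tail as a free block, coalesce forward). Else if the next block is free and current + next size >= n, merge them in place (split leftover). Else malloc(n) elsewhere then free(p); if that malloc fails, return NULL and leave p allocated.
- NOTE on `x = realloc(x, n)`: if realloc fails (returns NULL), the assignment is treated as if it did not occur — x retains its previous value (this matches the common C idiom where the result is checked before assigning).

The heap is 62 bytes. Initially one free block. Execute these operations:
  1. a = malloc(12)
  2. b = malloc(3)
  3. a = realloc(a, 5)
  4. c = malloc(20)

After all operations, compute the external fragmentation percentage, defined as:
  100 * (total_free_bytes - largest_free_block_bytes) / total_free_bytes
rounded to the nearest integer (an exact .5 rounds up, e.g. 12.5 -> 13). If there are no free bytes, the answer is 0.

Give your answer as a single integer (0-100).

Answer: 21

Derivation:
Op 1: a = malloc(12) -> a = 0; heap: [0-11 ALLOC][12-61 FREE]
Op 2: b = malloc(3) -> b = 12; heap: [0-11 ALLOC][12-14 ALLOC][15-61 FREE]
Op 3: a = realloc(a, 5) -> a = 0; heap: [0-4 ALLOC][5-11 FREE][12-14 ALLOC][15-61 FREE]
Op 4: c = malloc(20) -> c = 15; heap: [0-4 ALLOC][5-11 FREE][12-14 ALLOC][15-34 ALLOC][35-61 FREE]
Free blocks: [7 27] total_free=34 largest=27 -> 100*(34-27)/34 = 700/34 ≈ 20.588 -> rounds to 21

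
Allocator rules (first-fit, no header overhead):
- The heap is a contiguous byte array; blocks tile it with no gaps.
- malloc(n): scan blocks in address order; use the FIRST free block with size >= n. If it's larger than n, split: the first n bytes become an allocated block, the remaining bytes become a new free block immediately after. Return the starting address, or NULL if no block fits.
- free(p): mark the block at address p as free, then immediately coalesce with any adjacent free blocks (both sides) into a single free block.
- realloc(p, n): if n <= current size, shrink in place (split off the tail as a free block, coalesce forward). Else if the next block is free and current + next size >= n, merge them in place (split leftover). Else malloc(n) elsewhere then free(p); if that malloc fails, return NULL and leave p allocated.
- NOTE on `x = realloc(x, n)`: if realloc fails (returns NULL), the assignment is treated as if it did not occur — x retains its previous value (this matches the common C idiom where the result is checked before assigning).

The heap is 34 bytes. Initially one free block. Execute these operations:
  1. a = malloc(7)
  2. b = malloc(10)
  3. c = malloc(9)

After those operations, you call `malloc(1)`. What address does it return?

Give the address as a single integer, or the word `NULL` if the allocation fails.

Answer: 26

Derivation:
Op 1: a = malloc(7) -> a = 0; heap: [0-6 ALLOC][7-33 FREE]
Op 2: b = malloc(10) -> b = 7; heap: [0-6 ALLOC][7-16 ALLOC][17-33 FREE]
Op 3: c = malloc(9) -> c = 17; heap: [0-6 ALLOC][7-16 ALLOC][17-25 ALLOC][26-33 FREE]
malloc(1): first-fit scan over [0-6 ALLOC][7-16 ALLOC][17-25 ALLOC][26-33 FREE] -> 26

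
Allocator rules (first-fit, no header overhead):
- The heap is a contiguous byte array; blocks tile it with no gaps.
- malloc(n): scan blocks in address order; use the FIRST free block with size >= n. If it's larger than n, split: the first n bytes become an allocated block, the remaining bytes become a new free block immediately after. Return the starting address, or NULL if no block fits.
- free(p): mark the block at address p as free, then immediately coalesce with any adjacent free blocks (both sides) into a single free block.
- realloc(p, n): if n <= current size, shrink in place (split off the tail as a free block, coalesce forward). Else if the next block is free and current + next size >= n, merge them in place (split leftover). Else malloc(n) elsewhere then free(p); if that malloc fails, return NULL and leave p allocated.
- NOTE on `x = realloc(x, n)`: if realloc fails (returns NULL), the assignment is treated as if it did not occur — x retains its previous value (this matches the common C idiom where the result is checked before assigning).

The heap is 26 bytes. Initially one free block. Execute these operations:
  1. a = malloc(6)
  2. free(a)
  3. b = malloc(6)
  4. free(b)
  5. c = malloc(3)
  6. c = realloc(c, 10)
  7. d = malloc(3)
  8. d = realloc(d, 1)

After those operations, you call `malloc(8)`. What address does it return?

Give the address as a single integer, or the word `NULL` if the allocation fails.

Op 1: a = malloc(6) -> a = 0; heap: [0-5 ALLOC][6-25 FREE]
Op 2: free(a) -> (freed a); heap: [0-25 FREE]
Op 3: b = malloc(6) -> b = 0; heap: [0-5 ALLOC][6-25 FREE]
Op 4: free(b) -> (freed b); heap: [0-25 FREE]
Op 5: c = malloc(3) -> c = 0; heap: [0-2 ALLOC][3-25 FREE]
Op 6: c = realloc(c, 10) -> c = 0; heap: [0-9 ALLOC][10-25 FREE]
Op 7: d = malloc(3) -> d = 10; heap: [0-9 ALLOC][10-12 ALLOC][13-25 FREE]
Op 8: d = realloc(d, 1) -> d = 10; heap: [0-9 ALLOC][10-10 ALLOC][11-25 FREE]
malloc(8): first-fit scan over [0-9 ALLOC][10-10 ALLOC][11-25 FREE] -> 11

Answer: 11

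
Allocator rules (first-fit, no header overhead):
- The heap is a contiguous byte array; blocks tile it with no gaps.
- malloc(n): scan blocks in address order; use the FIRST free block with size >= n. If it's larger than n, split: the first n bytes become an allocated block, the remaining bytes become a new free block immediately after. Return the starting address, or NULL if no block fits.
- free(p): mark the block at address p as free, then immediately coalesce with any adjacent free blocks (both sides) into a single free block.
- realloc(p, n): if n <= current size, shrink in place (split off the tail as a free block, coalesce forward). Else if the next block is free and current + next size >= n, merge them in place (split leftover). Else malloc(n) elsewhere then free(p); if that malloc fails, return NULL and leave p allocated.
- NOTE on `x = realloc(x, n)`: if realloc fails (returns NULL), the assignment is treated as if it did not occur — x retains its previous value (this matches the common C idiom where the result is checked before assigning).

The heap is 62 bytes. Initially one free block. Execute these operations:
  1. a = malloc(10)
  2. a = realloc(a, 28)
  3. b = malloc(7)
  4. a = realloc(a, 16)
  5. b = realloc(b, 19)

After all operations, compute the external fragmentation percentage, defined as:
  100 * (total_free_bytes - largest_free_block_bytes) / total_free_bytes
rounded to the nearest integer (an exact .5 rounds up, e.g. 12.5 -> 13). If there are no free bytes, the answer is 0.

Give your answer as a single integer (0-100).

Op 1: a = malloc(10) -> a = 0; heap: [0-9 ALLOC][10-61 FREE]
Op 2: a = realloc(a, 28) -> a = 0; heap: [0-27 ALLOC][28-61 FREE]
Op 3: b = malloc(7) -> b = 28; heap: [0-27 ALLOC][28-34 ALLOC][35-61 FREE]
Op 4: a = realloc(a, 16) -> a = 0; heap: [0-15 ALLOC][16-27 FREE][28-34 ALLOC][35-61 FREE]
Op 5: b = realloc(b, 19) -> b = 28; heap: [0-15 ALLOC][16-27 FREE][28-46 ALLOC][47-61 FREE]
Free blocks: [12 15] total_free=27 largest=15 -> 100*(27-15)/27 = 1200/27 ≈ 44.444 -> rounds to 44

Answer: 44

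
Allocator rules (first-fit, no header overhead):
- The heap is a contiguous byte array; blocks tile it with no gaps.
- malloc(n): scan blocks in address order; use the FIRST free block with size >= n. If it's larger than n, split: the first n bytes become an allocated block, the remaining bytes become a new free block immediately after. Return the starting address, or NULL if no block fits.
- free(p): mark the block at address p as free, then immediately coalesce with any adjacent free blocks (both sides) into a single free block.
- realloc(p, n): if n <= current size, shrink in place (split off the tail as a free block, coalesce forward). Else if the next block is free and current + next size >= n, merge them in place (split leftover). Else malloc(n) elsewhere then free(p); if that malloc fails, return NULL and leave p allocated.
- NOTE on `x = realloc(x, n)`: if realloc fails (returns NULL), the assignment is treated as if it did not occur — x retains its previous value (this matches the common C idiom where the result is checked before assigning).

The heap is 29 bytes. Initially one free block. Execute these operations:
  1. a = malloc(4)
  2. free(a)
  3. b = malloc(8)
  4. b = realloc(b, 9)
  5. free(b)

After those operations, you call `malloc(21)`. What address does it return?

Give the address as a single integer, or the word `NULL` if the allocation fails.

Op 1: a = malloc(4) -> a = 0; heap: [0-3 ALLOC][4-28 FREE]
Op 2: free(a) -> (freed a); heap: [0-28 FREE]
Op 3: b = malloc(8) -> b = 0; heap: [0-7 ALLOC][8-28 FREE]
Op 4: b = realloc(b, 9) -> b = 0; heap: [0-8 ALLOC][9-28 FREE]
Op 5: free(b) -> (freed b); heap: [0-28 FREE]
malloc(21): first-fit scan over [0-28 FREE] -> 0

Answer: 0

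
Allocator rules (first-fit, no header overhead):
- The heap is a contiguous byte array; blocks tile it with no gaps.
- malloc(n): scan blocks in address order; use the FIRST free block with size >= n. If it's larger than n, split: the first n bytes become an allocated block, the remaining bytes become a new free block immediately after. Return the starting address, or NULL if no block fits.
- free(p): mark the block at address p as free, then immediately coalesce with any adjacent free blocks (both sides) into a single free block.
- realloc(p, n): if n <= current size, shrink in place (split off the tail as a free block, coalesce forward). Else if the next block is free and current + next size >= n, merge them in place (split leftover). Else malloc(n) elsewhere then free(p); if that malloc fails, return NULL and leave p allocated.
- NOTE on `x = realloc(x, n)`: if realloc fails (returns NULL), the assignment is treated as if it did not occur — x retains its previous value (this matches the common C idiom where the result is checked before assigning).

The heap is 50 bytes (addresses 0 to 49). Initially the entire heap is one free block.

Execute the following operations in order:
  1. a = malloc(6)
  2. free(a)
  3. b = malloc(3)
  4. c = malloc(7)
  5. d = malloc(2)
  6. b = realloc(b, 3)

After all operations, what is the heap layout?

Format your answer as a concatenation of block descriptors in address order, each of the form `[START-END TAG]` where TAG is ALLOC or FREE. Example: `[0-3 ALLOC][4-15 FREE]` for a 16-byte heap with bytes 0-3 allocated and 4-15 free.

Op 1: a = malloc(6) -> a = 0; heap: [0-5 ALLOC][6-49 FREE]
Op 2: free(a) -> (freed a); heap: [0-49 FREE]
Op 3: b = malloc(3) -> b = 0; heap: [0-2 ALLOC][3-49 FREE]
Op 4: c = malloc(7) -> c = 3; heap: [0-2 ALLOC][3-9 ALLOC][10-49 FREE]
Op 5: d = malloc(2) -> d = 10; heap: [0-2 ALLOC][3-9 ALLOC][10-11 ALLOC][12-49 FREE]
Op 6: b = realloc(b, 3) -> b = 0; heap: [0-2 ALLOC][3-9 ALLOC][10-11 ALLOC][12-49 FREE]

Answer: [0-2 ALLOC][3-9 ALLOC][10-11 ALLOC][12-49 FREE]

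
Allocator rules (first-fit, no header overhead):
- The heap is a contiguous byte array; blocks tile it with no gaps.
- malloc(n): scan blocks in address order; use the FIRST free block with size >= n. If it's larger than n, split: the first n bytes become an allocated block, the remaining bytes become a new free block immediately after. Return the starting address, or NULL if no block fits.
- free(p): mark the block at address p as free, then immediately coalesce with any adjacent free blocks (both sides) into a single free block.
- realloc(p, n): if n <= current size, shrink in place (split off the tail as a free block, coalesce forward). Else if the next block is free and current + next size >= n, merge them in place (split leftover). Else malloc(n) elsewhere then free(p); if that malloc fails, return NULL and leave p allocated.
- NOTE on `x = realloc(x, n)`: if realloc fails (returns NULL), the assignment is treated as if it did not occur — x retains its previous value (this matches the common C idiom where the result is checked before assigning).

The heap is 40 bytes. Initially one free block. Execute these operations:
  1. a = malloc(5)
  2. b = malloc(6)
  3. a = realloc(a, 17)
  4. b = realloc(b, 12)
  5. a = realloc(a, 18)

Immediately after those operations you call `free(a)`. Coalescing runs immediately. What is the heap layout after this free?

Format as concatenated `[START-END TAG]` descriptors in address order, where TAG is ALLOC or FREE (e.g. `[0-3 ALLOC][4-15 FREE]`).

Op 1: a = malloc(5) -> a = 0; heap: [0-4 ALLOC][5-39 FREE]
Op 2: b = malloc(6) -> b = 5; heap: [0-4 ALLOC][5-10 ALLOC][11-39 FREE]
Op 3: a = realloc(a, 17) -> a = 11; heap: [0-4 FREE][5-10 ALLOC][11-27 ALLOC][28-39 FREE]
Op 4: b = realloc(b, 12) -> b = 28; heap: [0-10 FREE][11-27 ALLOC][28-39 ALLOC]
Op 5: a = realloc(a, 18) -> NULL (a unchanged); heap: [0-10 FREE][11-27 ALLOC][28-39 ALLOC]
free(a): a = 11 -> block [11-27 ALLOC]; mark free, coalesce with adjacent free neighbors -> [0-27 FREE][28-39 ALLOC]

Answer: [0-27 FREE][28-39 ALLOC]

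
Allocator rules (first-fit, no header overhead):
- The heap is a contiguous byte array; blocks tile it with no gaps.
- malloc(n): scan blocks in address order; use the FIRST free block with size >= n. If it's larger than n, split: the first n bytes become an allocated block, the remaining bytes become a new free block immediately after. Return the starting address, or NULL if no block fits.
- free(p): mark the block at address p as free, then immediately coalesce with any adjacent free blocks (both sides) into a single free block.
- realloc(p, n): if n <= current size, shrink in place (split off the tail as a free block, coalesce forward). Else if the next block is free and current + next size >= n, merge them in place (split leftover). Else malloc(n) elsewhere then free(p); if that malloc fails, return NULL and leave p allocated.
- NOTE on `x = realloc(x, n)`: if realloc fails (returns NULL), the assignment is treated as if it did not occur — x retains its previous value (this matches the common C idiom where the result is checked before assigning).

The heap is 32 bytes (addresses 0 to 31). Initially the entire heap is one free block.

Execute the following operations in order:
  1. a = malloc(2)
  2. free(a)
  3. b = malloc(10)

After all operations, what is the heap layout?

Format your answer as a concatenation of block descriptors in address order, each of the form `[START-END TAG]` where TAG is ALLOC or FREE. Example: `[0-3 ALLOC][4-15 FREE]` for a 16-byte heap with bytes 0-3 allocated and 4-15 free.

Answer: [0-9 ALLOC][10-31 FREE]

Derivation:
Op 1: a = malloc(2) -> a = 0; heap: [0-1 ALLOC][2-31 FREE]
Op 2: free(a) -> (freed a); heap: [0-31 FREE]
Op 3: b = malloc(10) -> b = 0; heap: [0-9 ALLOC][10-31 FREE]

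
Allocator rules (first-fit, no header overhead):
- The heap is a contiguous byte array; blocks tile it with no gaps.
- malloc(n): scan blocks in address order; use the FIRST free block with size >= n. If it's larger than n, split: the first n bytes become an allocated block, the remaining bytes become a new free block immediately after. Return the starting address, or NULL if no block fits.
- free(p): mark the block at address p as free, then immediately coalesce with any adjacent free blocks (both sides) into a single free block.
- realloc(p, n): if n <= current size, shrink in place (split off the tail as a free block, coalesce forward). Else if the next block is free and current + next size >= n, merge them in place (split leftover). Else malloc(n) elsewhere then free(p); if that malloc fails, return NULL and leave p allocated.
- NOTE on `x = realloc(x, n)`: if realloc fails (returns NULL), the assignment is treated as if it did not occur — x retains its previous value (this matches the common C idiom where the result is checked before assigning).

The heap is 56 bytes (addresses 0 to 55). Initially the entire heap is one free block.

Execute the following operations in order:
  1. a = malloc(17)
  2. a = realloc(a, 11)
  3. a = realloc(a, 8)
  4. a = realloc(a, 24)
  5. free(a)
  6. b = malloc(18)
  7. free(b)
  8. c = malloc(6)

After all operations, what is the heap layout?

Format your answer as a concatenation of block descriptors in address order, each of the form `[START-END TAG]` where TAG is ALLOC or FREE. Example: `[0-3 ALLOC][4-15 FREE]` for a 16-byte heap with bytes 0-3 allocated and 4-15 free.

Op 1: a = malloc(17) -> a = 0; heap: [0-16 ALLOC][17-55 FREE]
Op 2: a = realloc(a, 11) -> a = 0; heap: [0-10 ALLOC][11-55 FREE]
Op 3: a = realloc(a, 8) -> a = 0; heap: [0-7 ALLOC][8-55 FREE]
Op 4: a = realloc(a, 24) -> a = 0; heap: [0-23 ALLOC][24-55 FREE]
Op 5: free(a) -> (freed a); heap: [0-55 FREE]
Op 6: b = malloc(18) -> b = 0; heap: [0-17 ALLOC][18-55 FREE]
Op 7: free(b) -> (freed b); heap: [0-55 FREE]
Op 8: c = malloc(6) -> c = 0; heap: [0-5 ALLOC][6-55 FREE]

Answer: [0-5 ALLOC][6-55 FREE]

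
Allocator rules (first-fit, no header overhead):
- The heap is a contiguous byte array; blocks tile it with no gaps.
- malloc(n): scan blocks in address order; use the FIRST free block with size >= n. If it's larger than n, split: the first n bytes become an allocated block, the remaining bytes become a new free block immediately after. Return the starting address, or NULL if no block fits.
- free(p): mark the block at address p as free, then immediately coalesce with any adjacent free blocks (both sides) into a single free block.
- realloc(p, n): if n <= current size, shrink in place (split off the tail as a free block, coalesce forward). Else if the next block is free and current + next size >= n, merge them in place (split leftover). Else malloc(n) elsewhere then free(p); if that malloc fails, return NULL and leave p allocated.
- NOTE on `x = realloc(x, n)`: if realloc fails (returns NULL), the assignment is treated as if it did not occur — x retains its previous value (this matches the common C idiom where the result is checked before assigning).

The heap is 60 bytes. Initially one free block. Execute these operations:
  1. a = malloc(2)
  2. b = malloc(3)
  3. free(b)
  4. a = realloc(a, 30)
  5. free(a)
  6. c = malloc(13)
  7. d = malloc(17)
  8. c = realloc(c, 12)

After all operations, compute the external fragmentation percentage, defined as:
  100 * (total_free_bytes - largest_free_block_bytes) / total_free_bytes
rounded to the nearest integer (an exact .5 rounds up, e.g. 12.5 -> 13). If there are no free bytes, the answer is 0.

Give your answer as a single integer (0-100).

Op 1: a = malloc(2) -> a = 0; heap: [0-1 ALLOC][2-59 FREE]
Op 2: b = malloc(3) -> b = 2; heap: [0-1 ALLOC][2-4 ALLOC][5-59 FREE]
Op 3: free(b) -> (freed b); heap: [0-1 ALLOC][2-59 FREE]
Op 4: a = realloc(a, 30) -> a = 0; heap: [0-29 ALLOC][30-59 FREE]
Op 5: free(a) -> (freed a); heap: [0-59 FREE]
Op 6: c = malloc(13) -> c = 0; heap: [0-12 ALLOC][13-59 FREE]
Op 7: d = malloc(17) -> d = 13; heap: [0-12 ALLOC][13-29 ALLOC][30-59 FREE]
Op 8: c = realloc(c, 12) -> c = 0; heap: [0-11 ALLOC][12-12 FREE][13-29 ALLOC][30-59 FREE]
Free blocks: [1 30] total_free=31 largest=30 -> 100*(31-30)/31 = 100/31 ≈ 3.226 -> rounds to 3

Answer: 3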